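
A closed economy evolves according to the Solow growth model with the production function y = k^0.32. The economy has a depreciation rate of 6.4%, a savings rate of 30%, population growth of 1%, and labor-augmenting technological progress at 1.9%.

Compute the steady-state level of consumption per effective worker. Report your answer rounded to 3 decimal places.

At the steady state, Δk = 0, so s·k^α = (n + g + δ)·k.
Rearranging, k^(1−α) = s / (n + g + δ).
k^0.68 = 0.30 / (0.010 + 0.019 + 0.064) = 0.30 / 0.093 = 3.2258
k* = 3.2258^(1/0.68) ≈ 5.5975
y* = (k*)^α = 5.5975^0.32 ≈ 1.7352
c* = (1 − s)·y* = (1 − 0.30) × 1.7352 ≈ 1.2146

c* = 1.215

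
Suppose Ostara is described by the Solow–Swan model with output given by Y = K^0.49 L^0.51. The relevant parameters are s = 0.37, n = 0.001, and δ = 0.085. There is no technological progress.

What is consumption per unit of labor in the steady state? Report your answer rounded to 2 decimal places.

c* ≈ 2.56

In steady state, investment equals break-even investment: s·k^α = (n + δ)·k.
Dividing both sides by k: k^(1−α) = s / (n + δ).
k^0.51 = 0.37 / (0.001 + 0.085) = 0.37 / 0.086 = 4.3023
k* = 4.3023^(1/0.51) ≈ 17.4804
y* = (k*)^α = 17.4804^0.49 ≈ 4.0630
c* = (1 − s)·y* = (1 − 0.37) × 4.0630 ≈ 2.5597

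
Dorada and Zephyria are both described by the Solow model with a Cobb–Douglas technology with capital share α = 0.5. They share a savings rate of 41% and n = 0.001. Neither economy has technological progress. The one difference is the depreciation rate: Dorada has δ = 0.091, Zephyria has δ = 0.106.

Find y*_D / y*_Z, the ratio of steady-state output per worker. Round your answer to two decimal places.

y*_D / y*_Z ≈ 1.16

Steady-state y* = [s/(n + δ)]^(α/(1−α)), so the ratio is [ (s_D/(n + δ)_D) / (s_Z/(n + δ)_Z) ]^1.
s_D/(n + δ)_D = 0.41/0.092 = 4.4565; s_Z/(n + δ)_Z = 0.41/0.107 = 3.8318.
Ratio = (4.4565/3.8318)^1 = 1.1630^1 ≈ 1.1630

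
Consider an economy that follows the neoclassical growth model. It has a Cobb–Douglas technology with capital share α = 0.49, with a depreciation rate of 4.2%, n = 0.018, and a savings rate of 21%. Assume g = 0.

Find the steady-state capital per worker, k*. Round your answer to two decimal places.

In steady state, investment equals break-even investment: s·k^α = (n + δ)·k.
Rearranging, k^(1−α) = s / (n + δ).
k^0.51 = 0.21 / (0.018 + 0.042) = 0.21 / 0.060 = 3.5000
k* = 3.5000^(1/0.51) ≈ 11.6627

k* ≈ 11.66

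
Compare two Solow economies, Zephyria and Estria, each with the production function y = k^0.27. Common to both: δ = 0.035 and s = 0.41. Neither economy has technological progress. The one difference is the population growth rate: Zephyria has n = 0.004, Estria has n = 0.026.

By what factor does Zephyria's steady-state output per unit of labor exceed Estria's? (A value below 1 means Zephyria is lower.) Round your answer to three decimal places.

ratio ≈ 1.180

Steady-state y* = [s/(n + δ)]^(α/(1−α)), so the ratio is [ (s_Z/(n + δ)_Z) / (s_E/(n + δ)_E) ]^0.3699.
s_Z/(n + δ)_Z = 0.41/0.039 = 10.5128; s_E/(n + δ)_E = 0.41/0.061 = 6.7213.
Ratio = (10.5128/6.7213)^0.3699 = 1.5641^0.3699 ≈ 1.1799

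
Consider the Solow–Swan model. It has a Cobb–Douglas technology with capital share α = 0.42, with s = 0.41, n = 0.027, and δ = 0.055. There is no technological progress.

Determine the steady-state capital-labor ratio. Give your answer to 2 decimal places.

k* ≈ 16.04

At the steady state, Δk = 0, so s·k^α = (n + δ)·k.
Rearranging, k^(1−α) = s / (n + δ).
k^0.58 = 0.41 / (0.027 + 0.055) = 0.41 / 0.082 = 5.0000
k* = 5.0000^(1/0.58) ≈ 16.0369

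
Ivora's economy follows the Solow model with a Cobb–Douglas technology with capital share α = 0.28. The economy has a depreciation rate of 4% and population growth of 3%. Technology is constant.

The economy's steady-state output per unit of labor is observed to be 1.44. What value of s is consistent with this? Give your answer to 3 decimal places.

s ≈ 0.179

In steady state, investment equals break-even investment: s·k^α = (n + δ)·k.
Since y* = [s/(n + δ)]^(α/(1−α)), we have s/(n + δ) = (y*)^((1−α)/α) = 1.44^2.5714 = 2.5540.
Therefore s = 2.5540 × (n + δ) = 2.5540 × 0.070 = 0.1788.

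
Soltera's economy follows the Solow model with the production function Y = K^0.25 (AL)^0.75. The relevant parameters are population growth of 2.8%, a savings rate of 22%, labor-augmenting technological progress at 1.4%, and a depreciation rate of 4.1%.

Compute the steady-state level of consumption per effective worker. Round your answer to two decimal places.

c* = 1.08

At the steady state, Δk = 0, so s·k^α = (n + g + δ)·k.
Dividing both sides by k: k^(1−α) = s / (n + g + δ).
k^0.75 = 0.22 / (0.028 + 0.014 + 0.041) = 0.22 / 0.083 = 2.6506
k* = 2.6506^(1/0.75) ≈ 3.6682
y* = (k*)^α = 3.6682^0.25 ≈ 1.3839
c* = (1 − s)·y* = (1 − 0.22) × 1.3839 ≈ 1.0794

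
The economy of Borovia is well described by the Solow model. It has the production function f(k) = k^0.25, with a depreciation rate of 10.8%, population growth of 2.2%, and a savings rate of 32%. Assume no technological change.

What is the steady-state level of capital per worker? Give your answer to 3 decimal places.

k* = 3.324

Steady state requires s·f(k) = (n + δ)·k, i.e. s·k^α = (n + δ)·k.
Dividing both sides by k: k^(1−α) = s / (n + δ).
k^0.75 = 0.32 / (0.022 + 0.108) = 0.32 / 0.130 = 2.4615
k* = 2.4615^(1/0.75) ≈ 3.3235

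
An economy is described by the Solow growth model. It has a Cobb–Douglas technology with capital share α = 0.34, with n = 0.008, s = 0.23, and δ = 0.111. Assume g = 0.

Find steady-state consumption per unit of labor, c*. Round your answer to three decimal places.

In steady state, investment equals break-even investment: s·k^α = (n + δ)·k.
Dividing both sides by k: k^(1−α) = s / (n + δ).
k^0.66 = 0.23 / (0.008 + 0.111) = 0.23 / 0.119 = 1.9328
k* = 1.9328^(1/0.66) ≈ 2.7140
y* = (k*)^α = 2.7140^0.34 ≈ 1.4042
c* = (1 − s)·y* = (1 − 0.23) × 1.4042 ≈ 1.0812

c* ≈ 1.081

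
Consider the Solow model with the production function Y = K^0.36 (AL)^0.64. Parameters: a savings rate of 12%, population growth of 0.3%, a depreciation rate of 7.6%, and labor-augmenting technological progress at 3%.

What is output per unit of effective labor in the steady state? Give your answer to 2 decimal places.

In steady state, investment equals break-even investment: s·k^α = (n + g + δ)·k.
Dividing both sides by k: k^(1−α) = s / (n + g + δ).
k^0.64 = 0.12 / (0.003 + 0.030 + 0.076) = 0.12 / 0.109 = 1.1009
k* = 1.1009^(1/0.64) ≈ 1.1621
y* = (k*)^α = 1.1621^0.36 ≈ 1.0556

y* ≈ 1.06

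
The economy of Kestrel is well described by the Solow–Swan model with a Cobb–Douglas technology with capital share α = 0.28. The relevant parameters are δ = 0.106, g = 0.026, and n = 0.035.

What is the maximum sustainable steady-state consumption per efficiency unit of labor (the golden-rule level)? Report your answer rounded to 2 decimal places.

c_gold ≈ 0.88

At the golden rule, f'(k) = n + g + δ, so α·k^(α−1) = n + g + δ and k_gold = (α/(n + g + δ))^(1/(1−α)).
k_gold = (0.28/0.167)^(1/0.72) = 1.6766^1.3889 ≈ 2.0498
c_gold = f(k_gold) − (n + g + δ)·k_gold = 1.2226 − 0.167×2.0498 ≈ 0.8803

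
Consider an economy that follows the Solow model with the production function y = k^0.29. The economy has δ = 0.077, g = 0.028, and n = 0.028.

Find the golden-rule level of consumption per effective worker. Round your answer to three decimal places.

c_gold ≈ 0.976

At the golden rule, f'(k) = n + g + δ, so α·k^(α−1) = n + g + δ and k_gold = (α/(n + g + δ))^(1/(1−α)).
k_gold = (0.29/0.133)^(1/0.71) = 2.1805^1.4085 ≈ 2.9982
c_gold = f(k_gold) − (n + g + δ)·k_gold = 1.3750 − 0.133×2.9982 ≈ 0.9762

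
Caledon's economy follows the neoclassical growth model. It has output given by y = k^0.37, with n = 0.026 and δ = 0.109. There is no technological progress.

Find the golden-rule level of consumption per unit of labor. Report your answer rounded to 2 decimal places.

c_gold ≈ 1.14

At the golden rule, f'(k) = n + δ, so α·k^(α−1) = n + δ and k_gold = (α/(n + δ))^(1/(1−α)).
k_gold = (0.37/0.135)^(1/0.63) = 2.7407^1.5873 ≈ 4.9547
c_gold = f(k_gold) − (n + δ)·k_gold = 1.8078 − 0.135×4.9547 ≈ 1.1389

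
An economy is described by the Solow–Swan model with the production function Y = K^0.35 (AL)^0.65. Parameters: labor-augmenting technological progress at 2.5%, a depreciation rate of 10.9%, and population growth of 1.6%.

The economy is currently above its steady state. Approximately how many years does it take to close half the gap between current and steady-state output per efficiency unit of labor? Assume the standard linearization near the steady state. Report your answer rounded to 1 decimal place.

about 7.1 years

Near the steady state the convergence rate is λ = (1 − α)(n + g + δ).
λ = (1 − 0.35) × 0.150 = 0.65 × 0.150 = 0.0975
Half-life = ln 2 / λ = 0.6931 / 0.0975 ≈ 7.11 years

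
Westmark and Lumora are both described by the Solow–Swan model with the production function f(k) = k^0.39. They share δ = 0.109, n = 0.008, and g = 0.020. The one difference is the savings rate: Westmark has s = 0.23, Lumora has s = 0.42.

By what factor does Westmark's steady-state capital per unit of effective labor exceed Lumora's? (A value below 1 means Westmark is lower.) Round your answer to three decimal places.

Steady-state k* = [s/(n + g + δ)]^(1/(1−α)), so the ratio is [ (s_W/(n + g + δ)_W) / (s_L/(n + g + δ)_L) ]^1.6393.
s_W/(n + g + δ)_W = 0.23/0.137 = 1.6788; s_L/(n + g + δ)_L = 0.42/0.137 = 3.0657.
Ratio = (1.6788/3.0657)^1.6393 = 0.5476^1.6393 ≈ 0.3726

ratio ≈ 0.373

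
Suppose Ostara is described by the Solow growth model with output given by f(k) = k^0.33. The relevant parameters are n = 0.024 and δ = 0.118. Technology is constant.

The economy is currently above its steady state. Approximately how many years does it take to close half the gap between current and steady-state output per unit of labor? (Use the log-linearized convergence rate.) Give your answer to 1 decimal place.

Near the steady state the convergence rate is λ = (1 − α)(n + δ).
λ = (1 − 0.33) × 0.142 = 0.67 × 0.142 = 0.09514
Half-life = ln 2 / λ = 0.6931 / 0.09514 ≈ 7.29 years

about 7.3 years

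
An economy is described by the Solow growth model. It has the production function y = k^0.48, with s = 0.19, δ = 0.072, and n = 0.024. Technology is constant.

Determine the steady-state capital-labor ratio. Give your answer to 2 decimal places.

k* = 3.72

At the steady state, Δk = 0, so s·k^α = (n + δ)·k.
Dividing both sides by k: k^(1−α) = s / (n + δ).
k^0.52 = 0.19 / (0.024 + 0.072) = 0.19 / 0.096 = 1.9792
k* = 1.9792^(1/0.52) ≈ 3.7168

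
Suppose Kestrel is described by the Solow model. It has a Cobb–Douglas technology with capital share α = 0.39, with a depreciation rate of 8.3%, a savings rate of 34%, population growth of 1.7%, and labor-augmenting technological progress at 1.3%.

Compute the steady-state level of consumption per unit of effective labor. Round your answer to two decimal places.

c* ≈ 1.33

Steady state requires s·f(k) = (n + g + δ)·k, i.e. s·k^α = (n + g + δ)·k.
Rearranging, k^(1−α) = s / (n + g + δ).
k^0.61 = 0.34 / (0.017 + 0.013 + 0.083) = 0.34 / 0.113 = 3.0088
k* = 3.0088^(1/0.61) ≈ 6.0849
y* = (k*)^α = 6.0849^0.39 ≈ 2.0224
c* = (1 − s)·y* = (1 − 0.34) × 2.0224 ≈ 1.3348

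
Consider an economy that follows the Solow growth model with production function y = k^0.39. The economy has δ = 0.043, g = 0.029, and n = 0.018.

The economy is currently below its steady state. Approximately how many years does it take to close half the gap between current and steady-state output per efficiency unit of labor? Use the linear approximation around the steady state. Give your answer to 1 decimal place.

Near the steady state the convergence rate is λ = (1 − α)(n + g + δ).
λ = (1 − 0.39) × 0.090 = 0.61 × 0.090 = 0.0549
Half-life = ln 2 / λ = 0.6931 / 0.0549 ≈ 12.62 years

half-life ≈ 12.6 years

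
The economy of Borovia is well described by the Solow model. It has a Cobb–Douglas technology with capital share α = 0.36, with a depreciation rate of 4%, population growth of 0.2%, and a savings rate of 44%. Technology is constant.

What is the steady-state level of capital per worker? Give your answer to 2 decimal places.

k* ≈ 39.27

At the steady state, Δk = 0, so s·k^α = (n + δ)·k.
Rearranging, k^(1−α) = s / (n + δ).
k^0.64 = 0.44 / (0.002 + 0.040) = 0.44 / 0.042 = 10.4762
k* = 10.4762^(1/0.64) ≈ 39.2707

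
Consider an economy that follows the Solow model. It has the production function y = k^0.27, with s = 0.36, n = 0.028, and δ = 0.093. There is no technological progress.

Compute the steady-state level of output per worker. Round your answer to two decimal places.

y* ≈ 1.50

At the steady state, Δk = 0, so s·k^α = (n + δ)·k.
Dividing both sides by k: k^(1−α) = s / (n + δ).
k^0.73 = 0.36 / (0.028 + 0.093) = 0.36 / 0.121 = 2.9752
k* = 2.9752^(1/0.73) ≈ 4.4530
y* = (k*)^α = 4.4530^0.27 ≈ 1.4967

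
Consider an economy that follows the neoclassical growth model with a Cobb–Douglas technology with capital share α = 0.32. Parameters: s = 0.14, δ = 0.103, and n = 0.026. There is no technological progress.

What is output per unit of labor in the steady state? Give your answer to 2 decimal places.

y* ≈ 1.04

Steady state requires s·f(k) = (n + δ)·k, i.e. s·k^α = (n + δ)·k.
Rearranging, k^(1−α) = s / (n + δ).
k^0.68 = 0.14 / (0.026 + 0.103) = 0.14 / 0.129 = 1.0853
k* = 1.0853^(1/0.68) ≈ 1.1279
y* = (k*)^α = 1.1279^0.32 ≈ 1.0393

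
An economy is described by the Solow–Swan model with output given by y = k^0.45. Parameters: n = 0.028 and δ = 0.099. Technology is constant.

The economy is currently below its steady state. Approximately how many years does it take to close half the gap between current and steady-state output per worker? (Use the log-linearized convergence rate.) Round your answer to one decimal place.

Near the steady state the convergence rate is λ = (1 − α)(n + δ).
λ = (1 − 0.45) × 0.127 = 0.55 × 0.127 = 0.06985
Half-life = ln 2 / λ = 0.6931 / 0.06985 ≈ 9.92 years

t_½ ≈ 9.9 years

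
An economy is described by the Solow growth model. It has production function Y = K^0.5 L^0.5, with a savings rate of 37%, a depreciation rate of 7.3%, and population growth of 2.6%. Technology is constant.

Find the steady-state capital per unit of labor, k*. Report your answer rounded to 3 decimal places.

In steady state, investment equals break-even investment: s·k^α = (n + δ)·k.
Rearranging, k^(1−α) = s / (n + δ).
k^0.5 = 0.37 / (0.026 + 0.073) = 0.37 / 0.099 = 3.7374
k* = 3.7374^(1/0.5) ≈ 13.9682

k* = 13.968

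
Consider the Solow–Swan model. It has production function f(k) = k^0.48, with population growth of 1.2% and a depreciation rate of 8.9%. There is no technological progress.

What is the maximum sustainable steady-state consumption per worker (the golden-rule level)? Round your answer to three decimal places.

At the golden rule, f'(k) = n + δ, so α·k^(α−1) = n + δ and k_gold = (α/(n + δ))^(1/(1−α)).
k_gold = (0.48/0.101)^(1/0.52) = 4.7525^1.9231 ≈ 20.0350
c_gold = f(k_gold) − (n + δ)·k_gold = 4.2156 − 0.101×20.0350 ≈ 2.1921

c_gold ≈ 2.192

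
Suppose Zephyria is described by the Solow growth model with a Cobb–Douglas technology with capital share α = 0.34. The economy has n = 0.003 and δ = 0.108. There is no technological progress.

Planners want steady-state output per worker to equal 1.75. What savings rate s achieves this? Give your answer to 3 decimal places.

s ≈ 0.329

At the steady state, Δk = 0, so s·k^α = (n + δ)·k.
Since y* = [s/(n + δ)]^(α/(1−α)), we have s/(n + δ) = (y*)^((1−α)/α) = 1.75^1.9412 = 2.9634.
Therefore s = 2.9634 × (n + δ) = 2.9634 × 0.111 = 0.3289.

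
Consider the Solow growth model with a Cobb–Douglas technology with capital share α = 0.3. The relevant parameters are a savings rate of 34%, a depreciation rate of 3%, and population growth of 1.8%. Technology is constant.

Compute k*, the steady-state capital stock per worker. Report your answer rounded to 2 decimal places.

In steady state, investment equals break-even investment: s·k^α = (n + δ)·k.
Dividing both sides by k: k^(1−α) = s / (n + δ).
k^0.7 = 0.34 / (0.018 + 0.030) = 0.34 / 0.048 = 7.0833
k* = 7.0833^(1/0.7) ≈ 16.3916

k* ≈ 16.39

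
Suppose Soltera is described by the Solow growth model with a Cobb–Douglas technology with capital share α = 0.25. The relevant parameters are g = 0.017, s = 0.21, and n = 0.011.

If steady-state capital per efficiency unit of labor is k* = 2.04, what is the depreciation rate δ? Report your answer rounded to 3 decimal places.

δ ≈ 0.095

Steady state requires s·f(k) = (n + g + δ)·k, i.e. s·k^α = (n + g + δ)·k.
So s / (n + g + δ) = (k*)^(1−α) = 2.04^0.75 = 1.7070.
Therefore n + g + δ = s / 1.7070 = 0.21 / 1.7070 = 0.1230, so δ = 0.1230 − 0.028 = 0.0950.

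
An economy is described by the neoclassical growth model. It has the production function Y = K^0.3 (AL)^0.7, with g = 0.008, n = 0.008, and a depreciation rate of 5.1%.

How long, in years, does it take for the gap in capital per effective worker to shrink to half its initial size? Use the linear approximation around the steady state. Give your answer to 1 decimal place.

about 14.8 years

Near the steady state the convergence rate is λ = (1 − α)(n + g + δ).
λ = (1 − 0.3) × 0.067 = 0.7 × 0.067 = 0.0469
Half-life = ln 2 / λ = 0.6931 / 0.0469 ≈ 14.78 years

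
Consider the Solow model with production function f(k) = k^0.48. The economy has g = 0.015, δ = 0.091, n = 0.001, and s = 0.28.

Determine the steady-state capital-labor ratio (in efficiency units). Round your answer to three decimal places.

In steady state, investment equals break-even investment: s·k^α = (n + g + δ)·k.
Rearranging, k^(1−α) = s / (n + g + δ).
k^0.52 = 0.28 / (0.001 + 0.015 + 0.091) = 0.28 / 0.107 = 2.6168
k* = 2.6168^(1/0.52) ≈ 6.3592

k* = 6.359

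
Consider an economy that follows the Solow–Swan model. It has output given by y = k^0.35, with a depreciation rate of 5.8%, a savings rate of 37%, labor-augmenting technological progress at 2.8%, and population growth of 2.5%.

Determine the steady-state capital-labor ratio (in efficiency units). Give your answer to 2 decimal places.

k* ≈ 6.37

In steady state, investment equals break-even investment: s·k^α = (n + g + δ)·k.
Dividing both sides by k: k^(1−α) = s / (n + g + δ).
k^0.65 = 0.37 / (0.025 + 0.028 + 0.058) = 0.37 / 0.111 = 3.3333
k* = 3.3333^(1/0.65) ≈ 6.3741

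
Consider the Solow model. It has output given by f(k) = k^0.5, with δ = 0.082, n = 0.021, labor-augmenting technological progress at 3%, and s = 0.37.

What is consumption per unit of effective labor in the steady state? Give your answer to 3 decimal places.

Steady state requires s·f(k) = (n + g + δ)·k, i.e. s·k^α = (n + g + δ)·k.
Dividing both sides by k: k^(1−α) = s / (n + g + δ).
k^0.5 = 0.37 / (0.021 + 0.030 + 0.082) = 0.37 / 0.133 = 2.7820
k* = 2.7820^(1/0.5) ≈ 7.7395
y* = (k*)^α = 7.7395^0.5 ≈ 2.7820
c* = (1 − s)·y* = (1 − 0.37) × 2.7820 ≈ 1.7527

c* = 1.753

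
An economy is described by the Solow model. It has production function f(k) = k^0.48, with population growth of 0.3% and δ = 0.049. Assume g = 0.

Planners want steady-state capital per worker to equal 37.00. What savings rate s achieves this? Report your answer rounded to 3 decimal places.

At the steady state, Δk = 0, so s·k^α = (n + δ)·k.
So s / (n + δ) = (k*)^(1−α) = 37.00^0.52 = 6.5383.
Therefore s = 6.5383 × (n + δ) = 6.5383 × 0.052 = 0.3400.

s ≈ 0.340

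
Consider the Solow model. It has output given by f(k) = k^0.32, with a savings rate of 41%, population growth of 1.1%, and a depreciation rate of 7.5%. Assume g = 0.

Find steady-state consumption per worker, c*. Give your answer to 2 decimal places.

c* = 1.23

In steady state, investment equals break-even investment: s·k^α = (n + δ)·k.
Dividing both sides by k: k^(1−α) = s / (n + δ).
k^0.68 = 0.41 / (0.011 + 0.075) = 0.41 / 0.086 = 4.7674
k* = 4.7674^(1/0.68) ≈ 9.9420
y* = (k*)^α = 9.9420^0.32 ≈ 2.0854
c* = (1 − s)·y* = (1 − 0.41) × 2.0854 ≈ 1.2304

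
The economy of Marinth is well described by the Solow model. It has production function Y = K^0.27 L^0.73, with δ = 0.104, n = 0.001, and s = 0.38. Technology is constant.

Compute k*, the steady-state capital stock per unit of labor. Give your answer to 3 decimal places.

k* = 5.824

In steady state, investment equals break-even investment: s·k^α = (n + δ)·k.
Rearranging, k^(1−α) = s / (n + δ).
k^0.73 = 0.38 / (0.001 + 0.104) = 0.38 / 0.105 = 3.6190
k* = 3.6190^(1/0.73) ≈ 5.8236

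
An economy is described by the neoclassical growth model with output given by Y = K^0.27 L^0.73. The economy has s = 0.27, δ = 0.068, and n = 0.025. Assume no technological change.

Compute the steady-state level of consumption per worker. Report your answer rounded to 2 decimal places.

At the steady state, Δk = 0, so s·k^α = (n + δ)·k.
Rearranging, k^(1−α) = s / (n + δ).
k^0.73 = 0.27 / (0.025 + 0.068) = 0.27 / 0.093 = 2.9032
k* = 2.9032^(1/0.73) ≈ 4.3060
y* = (k*)^α = 4.3060^0.27 ≈ 1.4832
c* = (1 − s)·y* = (1 − 0.27) × 1.4832 ≈ 1.0827

c* ≈ 1.08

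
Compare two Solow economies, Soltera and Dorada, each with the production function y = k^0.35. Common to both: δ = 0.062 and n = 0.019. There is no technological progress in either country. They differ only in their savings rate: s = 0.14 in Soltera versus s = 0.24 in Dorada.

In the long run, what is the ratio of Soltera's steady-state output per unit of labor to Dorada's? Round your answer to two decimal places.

Steady-state y* = [s/(n + δ)]^(α/(1−α)), so the ratio is [ (s_S/(n + δ)_S) / (s_D/(n + δ)_D) ]^0.5385.
s_S/(n + δ)_S = 0.14/0.081 = 1.7284; s_D/(n + δ)_D = 0.24/0.081 = 2.9630.
Ratio = (1.7284/2.9630)^0.5385 = 0.5833^0.5385 ≈ 0.7481

y*_S / y*_D ≈ 0.75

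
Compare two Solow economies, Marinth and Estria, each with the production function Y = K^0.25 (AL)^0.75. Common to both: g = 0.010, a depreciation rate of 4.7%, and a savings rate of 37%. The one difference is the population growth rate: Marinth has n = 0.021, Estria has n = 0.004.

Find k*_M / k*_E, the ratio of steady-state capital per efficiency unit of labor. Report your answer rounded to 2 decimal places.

k*_M / k*_E ≈ 0.72

Steady-state k* = [s/(n + g + δ)]^(1/(1−α)), so the ratio is [ (s_M/(n + g + δ)_M) / (s_E/(n + g + δ)_E) ]^1.3333.
s_M/(n + g + δ)_M = 0.37/0.078 = 4.7436; s_E/(n + g + δ)_E = 0.37/0.061 = 6.0656.
Ratio = (4.7436/6.0656)^1.3333 = 0.7820^1.3333 ≈ 0.7205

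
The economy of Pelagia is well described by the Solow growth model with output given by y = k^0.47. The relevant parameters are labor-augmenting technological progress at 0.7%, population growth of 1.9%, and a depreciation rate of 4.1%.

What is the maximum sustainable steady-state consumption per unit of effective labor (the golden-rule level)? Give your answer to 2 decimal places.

At the golden rule, f'(k) = n + g + δ, so α·k^(α−1) = n + g + δ and k_gold = (α/(n + g + δ))^(1/(1−α)).
k_gold = (0.47/0.067)^(1/0.53) = 7.0149^1.8868 ≈ 39.4706
c_gold = f(k_gold) − (n + g + δ)·k_gold = 5.6266 − 0.067×39.4706 ≈ 2.9821

c_gold ≈ 2.98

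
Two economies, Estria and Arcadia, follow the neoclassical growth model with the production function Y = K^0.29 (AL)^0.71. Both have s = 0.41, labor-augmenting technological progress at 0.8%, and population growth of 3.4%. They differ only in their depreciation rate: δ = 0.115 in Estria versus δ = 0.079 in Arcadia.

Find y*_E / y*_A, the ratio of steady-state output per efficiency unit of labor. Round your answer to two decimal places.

Steady-state y* = [s/(n + g + δ)]^(α/(1−α)), so the ratio is [ (s_E/(n + g + δ)_E) / (s_A/(n + g + δ)_A) ]^0.4085.
s_E/(n + g + δ)_E = 0.41/0.157 = 2.6115; s_A/(n + g + δ)_A = 0.41/0.121 = 3.3884.
Ratio = (2.6115/3.3884)^0.4085 = 0.7707^0.4085 ≈ 0.8991

y*_E / y*_A ≈ 0.90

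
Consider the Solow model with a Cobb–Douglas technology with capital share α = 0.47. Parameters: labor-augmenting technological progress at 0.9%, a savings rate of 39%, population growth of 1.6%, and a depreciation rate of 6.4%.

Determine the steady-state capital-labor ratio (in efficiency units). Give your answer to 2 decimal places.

At the steady state, Δk = 0, so s·k^α = (n + g + δ)·k.
Dividing both sides by k: k^(1−α) = s / (n + g + δ).
k^0.53 = 0.39 / (0.016 + 0.009 + 0.064) = 0.39 / 0.089 = 4.3820
k* = 4.3820^(1/0.53) ≈ 16.2444

k* ≈ 16.24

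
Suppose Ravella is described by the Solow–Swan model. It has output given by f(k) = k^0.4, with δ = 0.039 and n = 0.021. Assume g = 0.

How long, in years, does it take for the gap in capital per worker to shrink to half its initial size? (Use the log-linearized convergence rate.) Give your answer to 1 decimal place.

Near the steady state the convergence rate is λ = (1 − α)(n + δ).
λ = (1 − 0.4) × 0.060 = 0.6 × 0.060 = 0.0360
Half-life = ln 2 / λ = 0.6931 / 0.0360 ≈ 19.25 years

about 19.3 years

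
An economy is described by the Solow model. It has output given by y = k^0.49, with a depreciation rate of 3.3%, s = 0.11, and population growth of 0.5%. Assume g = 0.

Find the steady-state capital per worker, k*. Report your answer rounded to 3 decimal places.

In steady state, investment equals break-even investment: s·k^α = (n + δ)·k.
Dividing both sides by k: k^(1−α) = s / (n + δ).
k^0.51 = 0.11 / (0.005 + 0.033) = 0.11 / 0.038 = 2.8947
k* = 2.8947^(1/0.51) ≈ 8.0372

k* ≈ 8.037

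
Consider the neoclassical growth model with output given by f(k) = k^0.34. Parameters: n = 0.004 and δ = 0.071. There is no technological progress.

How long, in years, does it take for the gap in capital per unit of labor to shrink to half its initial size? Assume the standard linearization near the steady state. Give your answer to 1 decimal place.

Near the steady state the convergence rate is λ = (1 − α)(n + δ).
λ = (1 − 0.34) × 0.075 = 0.66 × 0.075 = 0.0495
Half-life = ln 2 / λ = 0.6931 / 0.0495 ≈ 14.00 years

about 14.0 years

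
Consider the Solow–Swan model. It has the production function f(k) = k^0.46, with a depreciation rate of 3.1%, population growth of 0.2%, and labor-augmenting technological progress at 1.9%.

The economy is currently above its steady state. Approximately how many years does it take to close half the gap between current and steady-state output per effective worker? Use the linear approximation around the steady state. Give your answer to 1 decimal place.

Near the steady state the convergence rate is λ = (1 − α)(n + g + δ).
λ = (1 − 0.46) × 0.052 = 0.54 × 0.052 = 0.02808
Half-life = ln 2 / λ = 0.6931 / 0.02808 ≈ 24.68 years

about 24.7 years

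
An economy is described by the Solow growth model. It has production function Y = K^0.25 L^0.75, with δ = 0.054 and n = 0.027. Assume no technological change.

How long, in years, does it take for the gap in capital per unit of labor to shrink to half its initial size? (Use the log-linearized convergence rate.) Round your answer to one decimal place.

Near the steady state the convergence rate is λ = (1 − α)(n + δ).
λ = (1 − 0.25) × 0.081 = 0.75 × 0.081 = 0.06075
Half-life = ln 2 / λ = 0.6931 / 0.06075 ≈ 11.41 years

about 11.4 years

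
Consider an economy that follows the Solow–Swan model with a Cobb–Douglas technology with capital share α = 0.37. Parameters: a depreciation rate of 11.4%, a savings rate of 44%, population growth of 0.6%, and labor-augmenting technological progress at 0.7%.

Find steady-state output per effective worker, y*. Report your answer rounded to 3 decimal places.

y* = 2.075

At the steady state, Δk = 0, so s·k^α = (n + g + δ)·k.
Dividing both sides by k: k^(1−α) = s / (n + g + δ).
k^0.63 = 0.44 / (0.006 + 0.007 + 0.114) = 0.44 / 0.127 = 3.4646
k* = 3.4646^(1/0.63) ≈ 7.1877
y* = (k*)^α = 7.1877^0.37 ≈ 2.0746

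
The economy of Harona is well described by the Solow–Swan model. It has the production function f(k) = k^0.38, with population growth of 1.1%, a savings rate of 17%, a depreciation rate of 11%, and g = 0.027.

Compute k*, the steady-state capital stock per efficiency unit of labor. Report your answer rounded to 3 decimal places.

k* = 1.250

Steady state requires s·f(k) = (n + g + δ)·k, i.e. s·k^α = (n + g + δ)·k.
Dividing both sides by k: k^(1−α) = s / (n + g + δ).
k^0.62 = 0.17 / (0.011 + 0.027 + 0.110) = 0.17 / 0.148 = 1.1486
k* = 1.1486^(1/0.62) ≈ 1.2504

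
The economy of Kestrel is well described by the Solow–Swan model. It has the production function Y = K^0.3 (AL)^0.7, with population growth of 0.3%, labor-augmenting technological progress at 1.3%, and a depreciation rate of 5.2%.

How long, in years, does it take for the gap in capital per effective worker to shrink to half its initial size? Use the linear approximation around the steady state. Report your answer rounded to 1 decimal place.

Near the steady state the convergence rate is λ = (1 − α)(n + g + δ).
λ = (1 − 0.3) × 0.068 = 0.7 × 0.068 = 0.0476
Half-life = ln 2 / λ = 0.6931 / 0.0476 ≈ 14.56 years

half-life ≈ 14.6 years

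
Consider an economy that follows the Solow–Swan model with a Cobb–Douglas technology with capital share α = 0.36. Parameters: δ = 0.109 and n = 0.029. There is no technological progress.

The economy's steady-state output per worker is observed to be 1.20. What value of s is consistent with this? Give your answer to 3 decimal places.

Steady state requires s·f(k) = (n + δ)·k, i.e. s·k^α = (n + δ)·k.
Since y* = [s/(n + δ)]^(α/(1−α)), we have s/(n + δ) = (y*)^((1−α)/α) = 1.20^1.7778 = 1.3828.
Therefore s = 1.3828 × (n + δ) = 1.3828 × 0.138 = 0.1908.

s ≈ 0.191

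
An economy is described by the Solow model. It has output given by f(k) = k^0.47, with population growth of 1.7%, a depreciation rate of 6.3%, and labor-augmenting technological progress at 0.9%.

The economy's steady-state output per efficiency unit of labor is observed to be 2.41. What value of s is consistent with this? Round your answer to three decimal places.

s ≈ 0.240

At the steady state, Δk = 0, so s·k^α = (n + g + δ)·k.
Since y* = [s/(n + g + δ)]^(α/(1−α)), we have s/(n + g + δ) = (y*)^((1−α)/α) = 2.41^1.1277 = 2.6965.
Therefore s = 2.6965 × (n + g + δ) = 2.6965 × 0.089 = 0.2400.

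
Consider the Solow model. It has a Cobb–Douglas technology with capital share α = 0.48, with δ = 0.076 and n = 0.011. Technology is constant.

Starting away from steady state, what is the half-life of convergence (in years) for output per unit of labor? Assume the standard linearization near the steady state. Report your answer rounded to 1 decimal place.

Near the steady state the convergence rate is λ = (1 − α)(n + δ).
λ = (1 − 0.48) × 0.087 = 0.52 × 0.087 = 0.04524
Half-life = ln 2 / λ = 0.6931 / 0.04524 ≈ 15.32 years

half-life ≈ 15.3 years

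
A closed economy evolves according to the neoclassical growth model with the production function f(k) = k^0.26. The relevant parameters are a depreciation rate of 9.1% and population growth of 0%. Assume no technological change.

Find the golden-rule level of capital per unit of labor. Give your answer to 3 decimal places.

k_gold ≈ 4.132

The golden rule sets f'(k) = n + δ, i.e. α·k^(α−1) = n + δ.
So k^(1−α) = α / (n + δ) = 0.26 / 0.091 = 2.8571.
k_gold = 2.8571^(1/0.74) ≈ 4.1316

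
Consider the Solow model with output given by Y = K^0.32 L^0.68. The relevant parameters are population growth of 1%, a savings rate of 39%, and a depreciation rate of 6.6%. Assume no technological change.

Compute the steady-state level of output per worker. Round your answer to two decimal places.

At the steady state, Δk = 0, so s·k^α = (n + δ)·k.
Dividing both sides by k: k^(1−α) = s / (n + δ).
k^0.68 = 0.39 / (0.010 + 0.066) = 0.39 / 0.076 = 5.1316
k* = 5.1316^(1/0.68) ≈ 11.0787
y* = (k*)^α = 11.0787^0.32 ≈ 2.1589

y* ≈ 2.16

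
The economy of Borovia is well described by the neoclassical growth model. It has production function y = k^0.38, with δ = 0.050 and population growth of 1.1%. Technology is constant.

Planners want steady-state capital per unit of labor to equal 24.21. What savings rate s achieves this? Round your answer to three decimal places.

Steady state requires s·f(k) = (n + δ)·k, i.e. s·k^α = (n + δ)·k.
So s / (n + δ) = (k*)^(1−α) = 24.21^0.62 = 7.2123.
Therefore s = 7.2123 × (n + δ) = 7.2123 × 0.061 = 0.4400.

s ≈ 0.440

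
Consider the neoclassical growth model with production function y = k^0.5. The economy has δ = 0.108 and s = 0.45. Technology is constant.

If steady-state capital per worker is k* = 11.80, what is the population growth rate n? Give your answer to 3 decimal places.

n ≈ 0.023

At the steady state, Δk = 0, so s·k^α = (n + δ)·k.
So s / (n + δ) = (k*)^(1−α) = 11.80^0.5 = 3.4351.
Therefore n + δ = s / 3.4351 = 0.45 / 3.4351 = 0.1310, so n = 0.1310 − 0.108 = 0.0230.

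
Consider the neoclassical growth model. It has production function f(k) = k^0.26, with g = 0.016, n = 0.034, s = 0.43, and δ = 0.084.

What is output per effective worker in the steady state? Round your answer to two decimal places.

At the steady state, Δk = 0, so s·k^α = (n + g + δ)·k.
Rearranging, k^(1−α) = s / (n + g + δ).
k^0.74 = 0.43 / (0.034 + 0.016 + 0.084) = 0.43 / 0.134 = 3.2090
k* = 3.2090^(1/0.74) ≈ 4.8337
y* = (k*)^α = 4.8337^0.26 ≈ 1.5063

y* ≈ 1.51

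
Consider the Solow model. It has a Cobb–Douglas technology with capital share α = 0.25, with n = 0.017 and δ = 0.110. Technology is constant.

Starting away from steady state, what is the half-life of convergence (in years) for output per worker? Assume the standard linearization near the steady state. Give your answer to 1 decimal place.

t_½ ≈ 7.3 years

Near the steady state the convergence rate is λ = (1 − α)(n + δ).
λ = (1 − 0.25) × 0.127 = 0.75 × 0.127 = 0.09525
Half-life = ln 2 / λ = 0.6931 / 0.09525 ≈ 7.28 years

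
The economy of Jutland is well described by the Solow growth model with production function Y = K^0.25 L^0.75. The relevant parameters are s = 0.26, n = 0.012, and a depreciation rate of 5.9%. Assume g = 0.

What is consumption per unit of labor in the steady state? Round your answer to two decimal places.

Steady state requires s·f(k) = (n + δ)·k, i.e. s·k^α = (n + δ)·k.
Dividing both sides by k: k^(1−α) = s / (n + δ).
k^0.75 = 0.26 / (0.012 + 0.059) = 0.26 / 0.071 = 3.6620
k* = 3.6620^(1/0.75) ≈ 5.6445
y* = (k*)^α = 5.6445^0.25 ≈ 1.5414
c* = (1 − s)·y* = (1 − 0.26) × 1.5414 ≈ 1.1406

c* ≈ 1.14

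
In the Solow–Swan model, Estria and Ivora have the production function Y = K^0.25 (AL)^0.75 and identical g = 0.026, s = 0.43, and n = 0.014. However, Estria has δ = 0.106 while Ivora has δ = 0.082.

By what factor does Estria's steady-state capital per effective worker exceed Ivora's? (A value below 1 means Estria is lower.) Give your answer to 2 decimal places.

Steady-state k* = [s/(n + g + δ)]^(1/(1−α)), so the ratio is [ (s_E/(n + g + δ)_E) / (s_I/(n + g + δ)_I) ]^1.3333.
s_E/(n + g + δ)_E = 0.43/0.146 = 2.9452; s_I/(n + g + δ)_I = 0.43/0.122 = 3.5246.
Ratio = (2.9452/3.5246)^1.3333 = 0.8356^1.3333 ≈ 0.7870

ratio ≈ 0.79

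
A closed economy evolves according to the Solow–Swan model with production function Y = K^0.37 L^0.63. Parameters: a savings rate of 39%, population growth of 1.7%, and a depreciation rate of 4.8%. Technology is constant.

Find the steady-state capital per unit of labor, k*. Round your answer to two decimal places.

At the steady state, Δk = 0, so s·k^α = (n + δ)·k.
Rearranging, k^(1−α) = s / (n + δ).
k^0.63 = 0.39 / (0.017 + 0.048) = 0.39 / 0.065 = 6.0000
k* = 6.0000^(1/0.63) ≈ 17.1854

k* = 17.19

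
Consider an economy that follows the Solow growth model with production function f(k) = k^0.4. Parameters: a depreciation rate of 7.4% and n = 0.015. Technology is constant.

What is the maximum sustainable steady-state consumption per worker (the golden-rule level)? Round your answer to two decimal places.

c_gold ≈ 1.63

At the golden rule, f'(k) = n + δ, so α·k^(α−1) = n + δ and k_gold = (α/(n + δ))^(1/(1−α)).
k_gold = (0.4/0.089)^(1/0.6) = 4.4944^1.6667 ≈ 12.2407
c_gold = f(k_gold) − (n + δ)·k_gold = 2.7235 − 0.089×12.2407 ≈ 1.6341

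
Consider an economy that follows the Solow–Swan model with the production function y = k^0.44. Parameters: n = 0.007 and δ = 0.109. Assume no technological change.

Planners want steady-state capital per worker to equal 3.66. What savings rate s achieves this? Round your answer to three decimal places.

s ≈ 0.240

Steady state requires s·f(k) = (n + δ)·k, i.e. s·k^α = (n + δ)·k.
So s / (n + δ) = (k*)^(1−α) = 3.66^0.56 = 2.0680.
Therefore s = 2.0680 × (n + δ) = 2.0680 × 0.116 = 0.2399.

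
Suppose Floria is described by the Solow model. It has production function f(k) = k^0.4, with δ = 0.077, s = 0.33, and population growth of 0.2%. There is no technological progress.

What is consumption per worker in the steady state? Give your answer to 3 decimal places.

At the steady state, Δk = 0, so s·k^α = (n + δ)·k.
Dividing both sides by k: k^(1−α) = s / (n + δ).
k^0.6 = 0.33 / (0.002 + 0.077) = 0.33 / 0.079 = 4.1772
k* = 4.1772^(1/0.6) ≈ 10.8345
y* = (k*)^α = 10.8345^0.4 ≈ 2.5937
c* = (1 − s)·y* = (1 − 0.33) × 2.5937 ≈ 1.7378

c* ≈ 1.738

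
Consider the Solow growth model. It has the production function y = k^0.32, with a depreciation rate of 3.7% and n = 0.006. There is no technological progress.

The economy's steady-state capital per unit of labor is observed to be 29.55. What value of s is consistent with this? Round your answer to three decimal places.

Steady state requires s·f(k) = (n + δ)·k, i.e. s·k^α = (n + δ)·k.
So s / (n + δ) = (k*)^(1−α) = 29.55^0.68 = 9.9995.
Therefore s = 9.9995 × (n + δ) = 9.9995 × 0.043 = 0.4300.

s ≈ 0.430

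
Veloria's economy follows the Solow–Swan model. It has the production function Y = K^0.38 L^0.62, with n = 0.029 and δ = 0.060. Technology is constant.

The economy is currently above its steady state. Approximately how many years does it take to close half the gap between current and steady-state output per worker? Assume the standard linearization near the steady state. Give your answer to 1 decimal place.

Near the steady state the convergence rate is λ = (1 − α)(n + δ).
λ = (1 − 0.38) × 0.089 = 0.62 × 0.089 = 0.05518
Half-life = ln 2 / λ = 0.6931 / 0.05518 ≈ 12.56 years

half-life ≈ 12.6 years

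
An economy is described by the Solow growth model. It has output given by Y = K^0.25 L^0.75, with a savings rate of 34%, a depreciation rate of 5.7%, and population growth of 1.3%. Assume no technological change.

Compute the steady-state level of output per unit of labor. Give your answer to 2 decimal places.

In steady state, investment equals break-even investment: s·k^α = (n + δ)·k.
Dividing both sides by k: k^(1−α) = s / (n + δ).
k^0.75 = 0.34 / (0.013 + 0.057) = 0.34 / 0.070 = 4.8571
k* = 4.8571^(1/0.75) ≈ 8.2256
y* = (k*)^α = 8.2256^0.25 ≈ 1.6935

y* = 1.69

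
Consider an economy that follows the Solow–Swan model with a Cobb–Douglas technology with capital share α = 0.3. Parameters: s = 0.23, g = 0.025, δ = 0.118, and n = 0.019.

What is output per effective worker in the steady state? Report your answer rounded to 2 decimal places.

At the steady state, Δk = 0, so s·k^α = (n + g + δ)·k.
Dividing both sides by k: k^(1−α) = s / (n + g + δ).
k^0.7 = 0.23 / (0.019 + 0.025 + 0.118) = 0.23 / 0.162 = 1.4198
k* = 1.4198^(1/0.7) ≈ 1.6499
y* = (k*)^α = 1.6499^0.3 ≈ 1.1621

y* ≈ 1.16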